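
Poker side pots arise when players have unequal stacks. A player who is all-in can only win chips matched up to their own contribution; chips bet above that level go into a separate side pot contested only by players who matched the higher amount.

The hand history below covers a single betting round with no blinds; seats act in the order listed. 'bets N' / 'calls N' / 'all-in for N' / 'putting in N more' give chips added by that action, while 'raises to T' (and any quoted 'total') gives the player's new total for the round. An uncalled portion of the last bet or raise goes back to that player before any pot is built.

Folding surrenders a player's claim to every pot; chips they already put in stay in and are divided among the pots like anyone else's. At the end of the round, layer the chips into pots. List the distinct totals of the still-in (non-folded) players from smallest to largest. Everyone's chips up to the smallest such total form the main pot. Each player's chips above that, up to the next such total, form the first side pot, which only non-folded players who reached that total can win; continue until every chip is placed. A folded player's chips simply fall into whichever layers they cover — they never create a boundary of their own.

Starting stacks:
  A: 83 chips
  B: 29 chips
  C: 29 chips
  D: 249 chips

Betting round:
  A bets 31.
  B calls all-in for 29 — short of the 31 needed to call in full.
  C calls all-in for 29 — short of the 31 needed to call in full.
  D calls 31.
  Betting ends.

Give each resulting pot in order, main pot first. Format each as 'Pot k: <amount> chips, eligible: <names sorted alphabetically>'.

Pot 1: 116 chips, eligible: A, B, C, D
Pot 2: 4 chips, eligible: A, D

Derivation:
Contributions: A=31, B=29, C=29, D=31
Pot levels (distinct totals of non-folded players): 29, 31
Layer 1-29: 29 each from A, B, C, D = 29*4 = 116 chips; eligible A, B, C, D
Layer 30-31: 2 each from A, D = 2*2 = 4 chips; eligible A, D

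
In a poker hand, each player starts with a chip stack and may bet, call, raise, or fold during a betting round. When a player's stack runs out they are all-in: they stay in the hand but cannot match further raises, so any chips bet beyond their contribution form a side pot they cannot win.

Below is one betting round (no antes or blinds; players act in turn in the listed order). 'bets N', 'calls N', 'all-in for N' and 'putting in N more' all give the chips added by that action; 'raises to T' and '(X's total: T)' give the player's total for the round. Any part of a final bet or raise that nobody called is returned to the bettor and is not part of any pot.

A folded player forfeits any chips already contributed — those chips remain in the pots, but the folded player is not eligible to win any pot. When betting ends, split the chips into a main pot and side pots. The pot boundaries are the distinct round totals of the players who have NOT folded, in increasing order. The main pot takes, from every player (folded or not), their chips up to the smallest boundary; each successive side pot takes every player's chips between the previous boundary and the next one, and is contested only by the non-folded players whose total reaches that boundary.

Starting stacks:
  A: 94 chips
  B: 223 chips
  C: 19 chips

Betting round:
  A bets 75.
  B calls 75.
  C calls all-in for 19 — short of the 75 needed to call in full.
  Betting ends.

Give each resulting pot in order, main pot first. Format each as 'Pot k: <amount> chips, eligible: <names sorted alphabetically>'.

Contributions: A=75, B=75, C=19
Pot levels (distinct totals of non-folded players): 19, 75
Layer 1-19: 19 each from A, B, C = 19*3 = 57 chips; eligible A, B, C
Layer 20-75: 56 each from A, B = 56*2 = 112 chips; eligible A, B

Pot 1: 57 chips, eligible: A, B, C
Pot 2: 112 chips, eligible: A, B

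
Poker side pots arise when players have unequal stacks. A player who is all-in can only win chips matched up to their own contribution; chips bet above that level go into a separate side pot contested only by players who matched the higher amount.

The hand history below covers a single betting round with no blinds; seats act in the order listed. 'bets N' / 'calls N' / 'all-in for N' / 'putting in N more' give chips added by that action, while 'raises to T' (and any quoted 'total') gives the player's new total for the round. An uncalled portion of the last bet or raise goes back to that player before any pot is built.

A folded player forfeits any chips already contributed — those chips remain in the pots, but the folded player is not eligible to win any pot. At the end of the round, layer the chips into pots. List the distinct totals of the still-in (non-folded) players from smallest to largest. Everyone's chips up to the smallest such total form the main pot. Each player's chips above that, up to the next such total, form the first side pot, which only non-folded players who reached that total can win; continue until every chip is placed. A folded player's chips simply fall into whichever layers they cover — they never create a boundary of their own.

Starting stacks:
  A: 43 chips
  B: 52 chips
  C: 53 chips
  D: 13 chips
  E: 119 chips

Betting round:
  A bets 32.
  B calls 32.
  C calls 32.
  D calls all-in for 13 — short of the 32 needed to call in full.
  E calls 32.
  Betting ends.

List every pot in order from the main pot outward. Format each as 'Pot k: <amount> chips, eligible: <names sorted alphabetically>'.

Pot 1: 65 chips, eligible: A, B, C, D, E
Pot 2: 76 chips, eligible: A, B, C, E

Derivation:
Contributions: A=32, B=32, C=32, D=13, E=32
Pot levels (distinct totals of non-folded players): 13, 32
Layer 1-13: 13 each from A, B, C, D, E = 13*5 = 65 chips; eligible A, B, C, D, E
Layer 14-32: 19 each from A, B, C, E = 19*4 = 76 chips; eligible A, B, C, E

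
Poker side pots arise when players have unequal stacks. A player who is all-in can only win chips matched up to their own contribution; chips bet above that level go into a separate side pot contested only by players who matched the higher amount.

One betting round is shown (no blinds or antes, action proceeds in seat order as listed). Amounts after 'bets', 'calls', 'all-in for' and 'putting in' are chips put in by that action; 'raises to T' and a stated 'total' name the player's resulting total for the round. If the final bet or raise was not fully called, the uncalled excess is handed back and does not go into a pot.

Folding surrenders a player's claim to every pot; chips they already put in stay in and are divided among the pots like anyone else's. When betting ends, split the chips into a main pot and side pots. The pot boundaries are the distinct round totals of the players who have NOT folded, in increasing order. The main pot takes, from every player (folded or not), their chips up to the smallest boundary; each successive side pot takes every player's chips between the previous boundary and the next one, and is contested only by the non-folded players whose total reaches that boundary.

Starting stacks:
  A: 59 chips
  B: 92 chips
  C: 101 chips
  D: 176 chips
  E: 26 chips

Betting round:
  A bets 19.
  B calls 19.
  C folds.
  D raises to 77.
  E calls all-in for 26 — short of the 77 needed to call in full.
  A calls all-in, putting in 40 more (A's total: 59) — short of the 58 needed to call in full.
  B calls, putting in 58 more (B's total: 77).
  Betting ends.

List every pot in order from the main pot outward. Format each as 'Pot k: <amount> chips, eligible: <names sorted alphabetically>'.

Pot 1: 104 chips, eligible: A, B, D, E
Pot 2: 99 chips, eligible: A, B, D
Pot 3: 36 chips, eligible: B, D

Derivation:
Contributions: A=59, B=77, D=77, E=26
Folded: C
Pot levels (distinct totals of non-folded players): 26, 59, 77
Layer 1-26: 26 each from A, B, D, E = 26*4 = 104 chips; eligible A, B, D, E
Layer 27-59: 33 each from A, B, D = 33*3 = 99 chips; eligible A, B, D
Layer 60-77: 18 each from B, D = 18*2 = 36 chips; eligible B, D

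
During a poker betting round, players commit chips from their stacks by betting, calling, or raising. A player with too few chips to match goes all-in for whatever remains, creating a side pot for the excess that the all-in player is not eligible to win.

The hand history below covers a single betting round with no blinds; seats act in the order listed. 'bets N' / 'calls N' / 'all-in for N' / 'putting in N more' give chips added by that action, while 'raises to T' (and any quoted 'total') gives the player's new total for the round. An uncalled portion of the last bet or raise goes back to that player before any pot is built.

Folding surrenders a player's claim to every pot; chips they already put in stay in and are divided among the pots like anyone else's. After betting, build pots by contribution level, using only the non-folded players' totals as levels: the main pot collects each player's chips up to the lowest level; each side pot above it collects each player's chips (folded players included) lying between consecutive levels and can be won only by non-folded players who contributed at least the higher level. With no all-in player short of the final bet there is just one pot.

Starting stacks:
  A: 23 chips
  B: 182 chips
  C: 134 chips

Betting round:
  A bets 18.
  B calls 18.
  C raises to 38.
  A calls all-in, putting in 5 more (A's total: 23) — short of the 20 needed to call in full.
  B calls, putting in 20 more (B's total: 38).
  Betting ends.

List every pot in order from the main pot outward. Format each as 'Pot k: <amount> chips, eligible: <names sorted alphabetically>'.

Contributions: A=23, B=38, C=38
Pot levels (distinct totals of non-folded players): 23, 38
Layer 1-23: 23 each from A, B, C = 23*3 = 69 chips; eligible A, B, C
Layer 24-38: 15 each from B, C = 15*2 = 30 chips; eligible B, C

Pot 1: 69 chips, eligible: A, B, C
Pot 2: 30 chips, eligible: B, C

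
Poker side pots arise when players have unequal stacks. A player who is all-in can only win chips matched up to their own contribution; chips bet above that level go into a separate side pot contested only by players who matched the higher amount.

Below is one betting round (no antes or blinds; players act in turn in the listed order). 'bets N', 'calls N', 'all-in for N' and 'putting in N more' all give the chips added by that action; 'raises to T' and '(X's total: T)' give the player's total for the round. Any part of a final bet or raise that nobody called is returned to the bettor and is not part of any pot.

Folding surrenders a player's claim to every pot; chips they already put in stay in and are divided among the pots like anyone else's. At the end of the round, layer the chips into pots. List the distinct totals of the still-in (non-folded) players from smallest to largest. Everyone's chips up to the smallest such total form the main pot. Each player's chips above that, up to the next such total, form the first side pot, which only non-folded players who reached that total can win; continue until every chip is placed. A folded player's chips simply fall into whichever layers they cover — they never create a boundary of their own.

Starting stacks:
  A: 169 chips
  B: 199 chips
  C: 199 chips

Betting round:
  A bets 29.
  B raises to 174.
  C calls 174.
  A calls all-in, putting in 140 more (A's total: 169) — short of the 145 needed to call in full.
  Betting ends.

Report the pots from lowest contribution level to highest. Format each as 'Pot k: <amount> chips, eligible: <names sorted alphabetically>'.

Pot 1: 507 chips, eligible: A, B, C
Pot 2: 10 chips, eligible: B, C

Derivation:
Contributions: A=169, B=174, C=174
Pot levels (distinct totals of non-folded players): 169, 174
Layer 1-169: 169 each from A, B, C = 169*3 = 507 chips; eligible A, B, C
Layer 170-174: 5 each from B, C = 5*2 = 10 chips; eligible B, C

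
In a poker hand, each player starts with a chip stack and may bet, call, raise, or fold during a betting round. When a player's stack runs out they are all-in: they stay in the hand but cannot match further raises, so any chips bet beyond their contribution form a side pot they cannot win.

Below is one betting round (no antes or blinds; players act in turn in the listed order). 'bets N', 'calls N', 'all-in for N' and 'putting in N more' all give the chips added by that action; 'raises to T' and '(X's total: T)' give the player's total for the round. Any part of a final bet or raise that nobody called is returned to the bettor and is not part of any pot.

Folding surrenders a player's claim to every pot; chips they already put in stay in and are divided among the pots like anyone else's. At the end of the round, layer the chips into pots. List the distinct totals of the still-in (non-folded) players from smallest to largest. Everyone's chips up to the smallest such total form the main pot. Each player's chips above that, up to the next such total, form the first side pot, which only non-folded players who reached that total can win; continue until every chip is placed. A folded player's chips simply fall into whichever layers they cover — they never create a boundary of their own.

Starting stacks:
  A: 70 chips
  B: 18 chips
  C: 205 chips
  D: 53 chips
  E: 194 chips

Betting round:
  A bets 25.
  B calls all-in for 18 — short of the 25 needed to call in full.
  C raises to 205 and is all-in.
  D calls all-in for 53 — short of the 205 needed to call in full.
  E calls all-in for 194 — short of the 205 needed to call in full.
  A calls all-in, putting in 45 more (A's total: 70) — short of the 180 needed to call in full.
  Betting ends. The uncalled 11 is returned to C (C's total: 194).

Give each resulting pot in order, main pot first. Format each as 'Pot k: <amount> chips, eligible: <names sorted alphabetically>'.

Pot 1: 90 chips, eligible: A, B, C, D, E
Pot 2: 140 chips, eligible: A, C, D, E
Pot 3: 51 chips, eligible: A, C, E
Pot 4: 248 chips, eligible: C, E

Derivation:
Contributions (after 11 returned to C): A=70, B=18, C=194, D=53, E=194
Pot levels (distinct totals of non-folded players): 18, 53, 70, 194
Layer 1-18: 18 each from A, B, C, D, E = 18*5 = 90 chips; eligible A, B, C, D, E
Layer 19-53: 35 each from A, C, D, E = 35*4 = 140 chips; eligible A, C, D, E
Layer 54-70: 17 each from A, C, E = 17*3 = 51 chips; eligible A, C, E
Layer 71-194: 124 each from C, E = 124*2 = 248 chips; eligible C, E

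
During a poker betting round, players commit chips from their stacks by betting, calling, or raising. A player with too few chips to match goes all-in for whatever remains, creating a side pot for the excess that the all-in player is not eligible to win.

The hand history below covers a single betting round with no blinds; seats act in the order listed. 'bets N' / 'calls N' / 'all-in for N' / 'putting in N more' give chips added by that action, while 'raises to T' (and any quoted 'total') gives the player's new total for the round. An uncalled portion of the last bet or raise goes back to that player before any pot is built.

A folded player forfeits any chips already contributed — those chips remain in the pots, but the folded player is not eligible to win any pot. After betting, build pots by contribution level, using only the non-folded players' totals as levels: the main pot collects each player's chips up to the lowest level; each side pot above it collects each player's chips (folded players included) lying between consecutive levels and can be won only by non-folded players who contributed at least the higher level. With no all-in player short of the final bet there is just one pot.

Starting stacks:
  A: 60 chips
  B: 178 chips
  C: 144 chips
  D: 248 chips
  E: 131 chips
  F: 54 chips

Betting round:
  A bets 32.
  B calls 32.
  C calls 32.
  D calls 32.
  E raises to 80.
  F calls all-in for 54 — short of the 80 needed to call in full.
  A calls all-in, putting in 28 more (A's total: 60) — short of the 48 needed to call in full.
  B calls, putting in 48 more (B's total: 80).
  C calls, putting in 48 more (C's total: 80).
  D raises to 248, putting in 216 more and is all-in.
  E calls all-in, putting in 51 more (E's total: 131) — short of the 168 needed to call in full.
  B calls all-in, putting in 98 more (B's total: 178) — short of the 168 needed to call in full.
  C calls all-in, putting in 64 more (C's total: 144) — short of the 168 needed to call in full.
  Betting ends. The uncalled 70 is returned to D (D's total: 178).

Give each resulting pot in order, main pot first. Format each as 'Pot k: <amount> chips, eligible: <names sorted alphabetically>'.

Contributions (after 70 returned to D): A=60, B=178, C=144, D=178, E=131, F=54
Pot levels (distinct totals of non-folded players): 54, 60, 131, 144, 178
Layer 1-54: 54 each from A, B, C, D, E, F = 54*6 = 324 chips; eligible A, B, C, D, E, F
Layer 55-60: 6 each from A, B, C, D, E = 6*5 = 30 chips; eligible A, B, C, D, E
Layer 61-131: 71 each from B, C, D, E = 71*4 = 284 chips; eligible B, C, D, E
Layer 132-144: 13 each from B, C, D = 13*3 = 39 chips; eligible B, C, D
Layer 145-178: 34 each from B, D = 34*2 = 68 chips; eligible B, D

Pot 1: 324 chips, eligible: A, B, C, D, E, F
Pot 2: 30 chips, eligible: A, B, C, D, E
Pot 3: 284 chips, eligible: B, C, D, E
Pot 4: 39 chips, eligible: B, C, D
Pot 5: 68 chips, eligible: B, D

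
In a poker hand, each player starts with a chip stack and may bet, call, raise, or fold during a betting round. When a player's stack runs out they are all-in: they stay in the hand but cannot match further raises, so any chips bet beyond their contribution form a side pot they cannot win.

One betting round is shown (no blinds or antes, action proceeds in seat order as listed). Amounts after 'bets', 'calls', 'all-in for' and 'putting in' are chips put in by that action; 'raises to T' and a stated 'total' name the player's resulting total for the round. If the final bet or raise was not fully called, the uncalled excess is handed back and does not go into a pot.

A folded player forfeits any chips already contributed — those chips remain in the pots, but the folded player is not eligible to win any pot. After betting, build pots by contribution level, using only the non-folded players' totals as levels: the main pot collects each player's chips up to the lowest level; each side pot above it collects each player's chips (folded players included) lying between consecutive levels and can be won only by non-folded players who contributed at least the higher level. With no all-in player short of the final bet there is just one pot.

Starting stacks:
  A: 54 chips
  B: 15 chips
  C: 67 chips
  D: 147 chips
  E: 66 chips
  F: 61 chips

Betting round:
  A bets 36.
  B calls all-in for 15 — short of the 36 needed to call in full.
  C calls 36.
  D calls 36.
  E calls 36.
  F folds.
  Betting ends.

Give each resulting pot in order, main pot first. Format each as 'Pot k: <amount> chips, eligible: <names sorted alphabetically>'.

Pot 1: 75 chips, eligible: A, B, C, D, E
Pot 2: 84 chips, eligible: A, C, D, E

Derivation:
Contributions: A=36, B=15, C=36, D=36, E=36
Folded: F
Pot levels (distinct totals of non-folded players): 15, 36
Layer 1-15: 15 each from A, B, C, D, E = 15*5 = 75 chips; eligible A, B, C, D, E
Layer 16-36: 21 each from A, C, D, E = 21*4 = 84 chips; eligible A, C, D, E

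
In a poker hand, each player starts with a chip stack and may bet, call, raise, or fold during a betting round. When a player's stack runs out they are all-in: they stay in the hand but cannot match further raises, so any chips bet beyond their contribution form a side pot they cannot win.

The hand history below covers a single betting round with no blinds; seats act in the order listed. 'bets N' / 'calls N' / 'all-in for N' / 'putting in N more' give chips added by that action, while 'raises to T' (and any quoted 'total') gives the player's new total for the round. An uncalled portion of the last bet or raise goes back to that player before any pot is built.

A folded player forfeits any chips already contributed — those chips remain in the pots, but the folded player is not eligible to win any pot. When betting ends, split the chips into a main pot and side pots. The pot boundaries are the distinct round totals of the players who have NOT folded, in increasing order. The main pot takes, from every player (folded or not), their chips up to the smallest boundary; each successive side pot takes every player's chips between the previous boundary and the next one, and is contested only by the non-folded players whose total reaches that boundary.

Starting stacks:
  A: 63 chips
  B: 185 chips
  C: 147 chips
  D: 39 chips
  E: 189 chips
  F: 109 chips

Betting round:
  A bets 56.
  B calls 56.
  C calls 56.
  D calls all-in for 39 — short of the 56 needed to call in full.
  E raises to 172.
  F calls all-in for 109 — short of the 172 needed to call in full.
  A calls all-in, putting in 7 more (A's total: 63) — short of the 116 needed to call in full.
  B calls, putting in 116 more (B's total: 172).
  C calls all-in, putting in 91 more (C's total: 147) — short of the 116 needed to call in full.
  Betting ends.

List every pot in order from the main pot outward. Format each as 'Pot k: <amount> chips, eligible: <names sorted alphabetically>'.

Contributions: A=63, B=172, C=147, D=39, E=172, F=109
Pot levels (distinct totals of non-folded players): 39, 63, 109, 147, 172
Layer 1-39: 39 each from A, B, C, D, E, F = 39*6 = 234 chips; eligible A, B, C, D, E, F
Layer 40-63: 24 each from A, B, C, E, F = 24*5 = 120 chips; eligible A, B, C, E, F
Layer 64-109: 46 each from B, C, E, F = 46*4 = 184 chips; eligible B, C, E, F
Layer 110-147: 38 each from B, C, E = 38*3 = 114 chips; eligible B, C, E
Layer 148-172: 25 each from B, E = 25*2 = 50 chips; eligible B, E

Pot 1: 234 chips, eligible: A, B, C, D, E, F
Pot 2: 120 chips, eligible: A, B, C, E, F
Pot 3: 184 chips, eligible: B, C, E, F
Pot 4: 114 chips, eligible: B, C, E
Pot 5: 50 chips, eligible: B, E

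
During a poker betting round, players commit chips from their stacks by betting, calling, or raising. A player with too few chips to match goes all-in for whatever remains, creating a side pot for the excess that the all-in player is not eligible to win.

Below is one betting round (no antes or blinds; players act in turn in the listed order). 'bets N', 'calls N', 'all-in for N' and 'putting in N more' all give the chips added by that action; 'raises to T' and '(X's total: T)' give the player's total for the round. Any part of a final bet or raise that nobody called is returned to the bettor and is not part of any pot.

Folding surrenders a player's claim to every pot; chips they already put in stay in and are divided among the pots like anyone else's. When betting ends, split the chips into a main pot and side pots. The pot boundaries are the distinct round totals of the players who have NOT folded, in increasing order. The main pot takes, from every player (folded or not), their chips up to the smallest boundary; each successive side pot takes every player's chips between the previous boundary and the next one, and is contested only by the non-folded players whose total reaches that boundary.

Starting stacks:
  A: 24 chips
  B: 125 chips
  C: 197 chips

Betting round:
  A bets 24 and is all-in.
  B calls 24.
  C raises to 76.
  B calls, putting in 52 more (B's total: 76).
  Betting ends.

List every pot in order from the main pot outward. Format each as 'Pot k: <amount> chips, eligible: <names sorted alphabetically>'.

Pot 1: 72 chips, eligible: A, B, C
Pot 2: 104 chips, eligible: B, C

Derivation:
Contributions: A=24, B=76, C=76
Pot levels (distinct totals of non-folded players): 24, 76
Layer 1-24: 24 each from A, B, C = 24*3 = 72 chips; eligible A, B, C
Layer 25-76: 52 each from B, C = 52*2 = 104 chips; eligible B, C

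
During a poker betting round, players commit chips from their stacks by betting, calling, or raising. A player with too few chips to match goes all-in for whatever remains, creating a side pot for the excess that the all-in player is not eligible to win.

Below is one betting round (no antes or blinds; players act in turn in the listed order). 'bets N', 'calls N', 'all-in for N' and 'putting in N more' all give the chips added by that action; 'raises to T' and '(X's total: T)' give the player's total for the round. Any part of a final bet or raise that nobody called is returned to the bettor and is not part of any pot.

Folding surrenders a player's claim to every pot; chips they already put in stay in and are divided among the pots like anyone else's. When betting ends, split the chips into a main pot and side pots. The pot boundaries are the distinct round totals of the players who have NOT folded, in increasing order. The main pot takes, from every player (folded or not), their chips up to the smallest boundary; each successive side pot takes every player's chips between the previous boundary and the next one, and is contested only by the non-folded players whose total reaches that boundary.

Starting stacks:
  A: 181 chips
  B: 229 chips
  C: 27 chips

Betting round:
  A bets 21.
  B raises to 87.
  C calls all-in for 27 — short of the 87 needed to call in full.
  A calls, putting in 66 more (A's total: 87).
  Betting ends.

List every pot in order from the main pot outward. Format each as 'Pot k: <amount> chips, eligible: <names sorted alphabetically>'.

Contributions: A=87, B=87, C=27
Pot levels (distinct totals of non-folded players): 27, 87
Layer 1-27: 27 each from A, B, C = 27*3 = 81 chips; eligible A, B, C
Layer 28-87: 60 each from A, B = 60*2 = 120 chips; eligible A, B

Pot 1: 81 chips, eligible: A, B, C
Pot 2: 120 chips, eligible: A, B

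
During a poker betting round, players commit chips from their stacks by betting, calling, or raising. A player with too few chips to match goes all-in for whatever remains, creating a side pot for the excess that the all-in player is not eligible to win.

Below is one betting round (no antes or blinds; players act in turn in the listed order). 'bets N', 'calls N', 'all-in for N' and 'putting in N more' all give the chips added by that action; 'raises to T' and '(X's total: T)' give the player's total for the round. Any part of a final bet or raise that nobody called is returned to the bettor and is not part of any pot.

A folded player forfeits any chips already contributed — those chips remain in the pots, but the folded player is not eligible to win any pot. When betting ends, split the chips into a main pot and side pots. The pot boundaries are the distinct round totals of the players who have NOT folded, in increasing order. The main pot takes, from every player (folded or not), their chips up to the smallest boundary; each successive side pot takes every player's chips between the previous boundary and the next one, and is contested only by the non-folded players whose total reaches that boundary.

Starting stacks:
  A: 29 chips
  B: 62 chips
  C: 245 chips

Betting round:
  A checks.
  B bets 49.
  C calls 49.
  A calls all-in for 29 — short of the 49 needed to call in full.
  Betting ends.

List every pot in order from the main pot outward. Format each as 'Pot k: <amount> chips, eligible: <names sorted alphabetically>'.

Pot 1: 87 chips, eligible: A, B, C
Pot 2: 40 chips, eligible: B, C

Derivation:
Contributions: A=29, B=49, C=49
Pot levels (distinct totals of non-folded players): 29, 49
Layer 1-29: 29 each from A, B, C = 29*3 = 87 chips; eligible A, B, C
Layer 30-49: 20 each from B, C = 20*2 = 40 chips; eligible B, C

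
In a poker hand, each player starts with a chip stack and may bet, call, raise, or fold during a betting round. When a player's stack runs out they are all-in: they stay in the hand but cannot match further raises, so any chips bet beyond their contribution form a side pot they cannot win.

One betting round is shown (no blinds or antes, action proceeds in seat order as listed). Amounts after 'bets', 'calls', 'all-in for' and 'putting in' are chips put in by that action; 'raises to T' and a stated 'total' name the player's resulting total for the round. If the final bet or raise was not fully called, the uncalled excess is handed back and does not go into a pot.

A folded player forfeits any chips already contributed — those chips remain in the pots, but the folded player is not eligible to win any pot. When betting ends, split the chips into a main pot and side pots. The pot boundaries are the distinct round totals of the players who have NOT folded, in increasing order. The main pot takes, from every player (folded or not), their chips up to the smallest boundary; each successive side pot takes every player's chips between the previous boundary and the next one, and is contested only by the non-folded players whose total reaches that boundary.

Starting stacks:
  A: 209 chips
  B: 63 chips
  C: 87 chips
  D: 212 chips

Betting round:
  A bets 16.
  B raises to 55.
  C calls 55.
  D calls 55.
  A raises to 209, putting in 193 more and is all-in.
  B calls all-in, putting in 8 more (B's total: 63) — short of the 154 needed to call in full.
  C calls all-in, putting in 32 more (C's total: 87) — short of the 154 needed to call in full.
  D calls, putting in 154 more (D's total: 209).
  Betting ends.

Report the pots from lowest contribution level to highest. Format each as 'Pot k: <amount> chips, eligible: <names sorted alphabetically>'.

Contributions: A=209, B=63, C=87, D=209
Pot levels (distinct totals of non-folded players): 63, 87, 209
Layer 1-63: 63 each from A, B, C, D = 63*4 = 252 chips; eligible A, B, C, D
Layer 64-87: 24 each from A, C, D = 24*3 = 72 chips; eligible A, C, D
Layer 88-209: 122 each from A, D = 122*2 = 244 chips; eligible A, D

Pot 1: 252 chips, eligible: A, B, C, D
Pot 2: 72 chips, eligible: A, C, D
Pot 3: 244 chips, eligible: A, D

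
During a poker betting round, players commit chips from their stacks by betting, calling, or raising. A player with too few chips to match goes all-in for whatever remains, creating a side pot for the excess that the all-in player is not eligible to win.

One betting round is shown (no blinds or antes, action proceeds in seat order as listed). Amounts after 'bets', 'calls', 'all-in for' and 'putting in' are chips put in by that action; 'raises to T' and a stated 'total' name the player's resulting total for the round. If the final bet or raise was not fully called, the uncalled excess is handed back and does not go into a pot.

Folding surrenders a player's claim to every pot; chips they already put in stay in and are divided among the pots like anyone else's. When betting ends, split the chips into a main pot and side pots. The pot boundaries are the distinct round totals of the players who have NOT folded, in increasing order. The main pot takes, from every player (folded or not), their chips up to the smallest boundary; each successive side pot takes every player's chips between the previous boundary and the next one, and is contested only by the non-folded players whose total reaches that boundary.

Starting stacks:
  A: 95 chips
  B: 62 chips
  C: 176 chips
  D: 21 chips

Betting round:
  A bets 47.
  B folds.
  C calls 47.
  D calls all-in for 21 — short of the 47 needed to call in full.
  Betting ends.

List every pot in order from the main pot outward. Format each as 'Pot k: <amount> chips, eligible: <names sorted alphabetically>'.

Pot 1: 63 chips, eligible: A, C, D
Pot 2: 52 chips, eligible: A, C

Derivation:
Contributions: A=47, C=47, D=21
Folded: B
Pot levels (distinct totals of non-folded players): 21, 47
Layer 1-21: 21 each from A, C, D = 21*3 = 63 chips; eligible A, C, D
Layer 22-47: 26 each from A, C = 26*2 = 52 chips; eligible A, C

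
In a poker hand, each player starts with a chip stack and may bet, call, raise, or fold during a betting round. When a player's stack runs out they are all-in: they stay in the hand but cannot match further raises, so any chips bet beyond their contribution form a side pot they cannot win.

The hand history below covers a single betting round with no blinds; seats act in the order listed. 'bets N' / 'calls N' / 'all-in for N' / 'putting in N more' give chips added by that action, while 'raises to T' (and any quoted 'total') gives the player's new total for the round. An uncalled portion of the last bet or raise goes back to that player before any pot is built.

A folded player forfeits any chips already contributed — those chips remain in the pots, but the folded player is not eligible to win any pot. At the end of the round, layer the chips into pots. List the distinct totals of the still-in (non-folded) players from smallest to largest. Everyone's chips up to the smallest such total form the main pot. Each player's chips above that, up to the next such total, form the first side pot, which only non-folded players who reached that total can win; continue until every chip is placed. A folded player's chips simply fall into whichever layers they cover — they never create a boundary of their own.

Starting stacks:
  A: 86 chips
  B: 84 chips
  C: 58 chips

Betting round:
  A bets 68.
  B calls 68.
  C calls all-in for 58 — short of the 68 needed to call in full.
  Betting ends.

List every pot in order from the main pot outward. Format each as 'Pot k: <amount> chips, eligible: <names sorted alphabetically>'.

Contributions: A=68, B=68, C=58
Pot levels (distinct totals of non-folded players): 58, 68
Layer 1-58: 58 each from A, B, C = 58*3 = 174 chips; eligible A, B, C
Layer 59-68: 10 each from A, B = 10*2 = 20 chips; eligible A, B

Pot 1: 174 chips, eligible: A, B, C
Pot 2: 20 chips, eligible: A, B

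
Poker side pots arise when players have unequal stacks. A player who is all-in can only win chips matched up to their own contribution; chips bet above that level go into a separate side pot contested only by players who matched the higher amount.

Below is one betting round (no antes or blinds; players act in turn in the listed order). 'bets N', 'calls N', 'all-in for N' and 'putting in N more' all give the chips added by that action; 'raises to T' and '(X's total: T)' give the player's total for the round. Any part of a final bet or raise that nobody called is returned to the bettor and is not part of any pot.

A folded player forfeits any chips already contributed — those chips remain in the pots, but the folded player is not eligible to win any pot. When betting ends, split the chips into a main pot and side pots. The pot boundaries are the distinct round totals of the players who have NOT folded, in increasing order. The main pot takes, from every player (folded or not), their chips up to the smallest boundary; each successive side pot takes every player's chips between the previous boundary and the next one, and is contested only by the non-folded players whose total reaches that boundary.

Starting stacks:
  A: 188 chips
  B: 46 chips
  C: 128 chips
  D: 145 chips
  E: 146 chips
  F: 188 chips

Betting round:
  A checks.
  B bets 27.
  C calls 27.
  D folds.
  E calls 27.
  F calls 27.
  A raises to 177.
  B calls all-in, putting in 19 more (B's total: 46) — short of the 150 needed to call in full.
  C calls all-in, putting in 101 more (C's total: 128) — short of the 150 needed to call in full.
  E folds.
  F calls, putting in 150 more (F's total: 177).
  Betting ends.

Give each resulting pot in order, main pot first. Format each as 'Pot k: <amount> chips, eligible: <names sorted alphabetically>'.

Pot 1: 211 chips, eligible: A, B, C, F
Pot 2: 246 chips, eligible: A, C, F
Pot 3: 98 chips, eligible: A, F

Derivation:
Contributions: A=177, B=46, C=128, E=27, F=177
Folded: D, E
Pot levels (distinct totals of non-folded players): 46, 128, 177
Layer 1-46: A 46 + B 46 + C 46 + E 27 + F 46 = 211 chips; eligible A, B, C, F
Layer 47-128: 82 each from A, C, F = 82*3 = 246 chips; eligible A, C, F
Layer 129-177: 49 each from A, F = 49*2 = 98 chips; eligible A, F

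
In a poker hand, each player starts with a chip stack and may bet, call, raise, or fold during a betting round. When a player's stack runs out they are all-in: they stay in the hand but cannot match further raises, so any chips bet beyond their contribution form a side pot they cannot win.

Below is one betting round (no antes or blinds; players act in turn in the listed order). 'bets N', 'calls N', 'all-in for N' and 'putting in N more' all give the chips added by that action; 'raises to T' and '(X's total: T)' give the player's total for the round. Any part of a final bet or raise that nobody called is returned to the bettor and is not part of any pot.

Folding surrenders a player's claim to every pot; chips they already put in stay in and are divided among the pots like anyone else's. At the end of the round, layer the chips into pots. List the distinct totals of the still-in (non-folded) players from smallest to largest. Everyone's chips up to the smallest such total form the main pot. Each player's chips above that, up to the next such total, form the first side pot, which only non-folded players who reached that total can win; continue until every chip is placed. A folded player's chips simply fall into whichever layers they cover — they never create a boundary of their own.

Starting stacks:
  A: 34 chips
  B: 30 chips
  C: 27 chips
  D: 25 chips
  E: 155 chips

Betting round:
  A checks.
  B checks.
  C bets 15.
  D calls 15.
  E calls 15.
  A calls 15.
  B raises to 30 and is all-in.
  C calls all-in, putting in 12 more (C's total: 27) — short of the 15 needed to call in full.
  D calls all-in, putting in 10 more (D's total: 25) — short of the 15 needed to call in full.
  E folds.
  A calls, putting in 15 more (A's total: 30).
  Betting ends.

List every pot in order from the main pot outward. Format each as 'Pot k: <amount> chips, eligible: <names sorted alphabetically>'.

Contributions: A=30, B=30, C=27, D=25, E=15
Folded: E
Pot levels (distinct totals of non-folded players): 25, 27, 30
Layer 1-25: A 25 + B 25 + C 25 + D 25 + E 15 = 115 chips; eligible A, B, C, D
Layer 26-27: 2 each from A, B, C = 2*3 = 6 chips; eligible A, B, C
Layer 28-30: 3 each from A, B = 3*2 = 6 chips; eligible A, B

Pot 1: 115 chips, eligible: A, B, C, D
Pot 2: 6 chips, eligible: A, B, C
Pot 3: 6 chips, eligible: A, B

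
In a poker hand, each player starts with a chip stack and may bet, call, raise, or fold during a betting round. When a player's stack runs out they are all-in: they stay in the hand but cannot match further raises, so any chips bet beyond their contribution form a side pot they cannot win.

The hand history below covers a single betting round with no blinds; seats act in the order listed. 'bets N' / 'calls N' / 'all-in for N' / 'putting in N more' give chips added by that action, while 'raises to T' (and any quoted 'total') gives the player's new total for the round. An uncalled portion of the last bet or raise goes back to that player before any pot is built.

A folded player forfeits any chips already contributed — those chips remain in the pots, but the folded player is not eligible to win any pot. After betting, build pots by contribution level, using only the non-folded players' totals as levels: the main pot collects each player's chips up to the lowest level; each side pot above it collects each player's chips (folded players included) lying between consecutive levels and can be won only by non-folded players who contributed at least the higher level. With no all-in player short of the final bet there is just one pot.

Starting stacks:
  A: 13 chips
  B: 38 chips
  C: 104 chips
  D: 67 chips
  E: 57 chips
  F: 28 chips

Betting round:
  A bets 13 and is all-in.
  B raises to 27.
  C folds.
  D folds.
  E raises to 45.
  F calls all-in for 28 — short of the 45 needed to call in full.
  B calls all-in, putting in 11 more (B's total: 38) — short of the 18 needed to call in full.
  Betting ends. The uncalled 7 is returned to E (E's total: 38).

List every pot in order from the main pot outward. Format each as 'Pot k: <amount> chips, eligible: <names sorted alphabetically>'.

Contributions (after 7 returned to E): A=13, B=38, E=38, F=28
Folded: C, D
Pot levels (distinct totals of non-folded players): 13, 28, 38
Layer 1-13: 13 each from A, B, E, F = 13*4 = 52 chips; eligible A, B, E, F
Layer 14-28: 15 each from B, E, F = 15*3 = 45 chips; eligible B, E, F
Layer 29-38: 10 each from B, E = 10*2 = 20 chips; eligible B, E

Pot 1: 52 chips, eligible: A, B, E, F
Pot 2: 45 chips, eligible: B, E, F
Pot 3: 20 chips, eligible: B, E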